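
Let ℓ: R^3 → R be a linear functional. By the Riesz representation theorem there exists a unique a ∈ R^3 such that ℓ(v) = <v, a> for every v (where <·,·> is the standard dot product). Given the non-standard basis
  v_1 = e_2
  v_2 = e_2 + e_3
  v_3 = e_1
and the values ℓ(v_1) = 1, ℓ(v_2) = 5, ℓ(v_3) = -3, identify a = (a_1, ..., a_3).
a = (-3, 1, 4)

Write a = (a_1, ..., a_3) in the standard basis. For each basis vector v_i, ℓ(v_i) = <v_i, a> is a linear equation in the a_j's. Collect the n equations into a matrix system V a = ℓ, where row i of V is v_i (expressed in the standard basis). Since V is invertible (lower-triangular with 1s on the diagonal, up to permutation), solve by back-substitution:
  V =
[[0, 1, 0],
 [0, 1, 1],
 [1, 0, 0]]
  V a = (1, 5, -3)
Solving gives a = (-3, 1, 4).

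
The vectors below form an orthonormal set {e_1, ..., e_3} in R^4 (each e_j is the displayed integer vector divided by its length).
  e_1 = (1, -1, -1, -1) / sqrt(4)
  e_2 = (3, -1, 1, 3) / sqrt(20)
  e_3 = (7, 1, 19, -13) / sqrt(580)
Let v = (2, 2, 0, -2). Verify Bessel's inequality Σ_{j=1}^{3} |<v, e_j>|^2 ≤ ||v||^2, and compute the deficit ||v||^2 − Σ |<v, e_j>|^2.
Σ |<v, e_j>|^2 = 123/29; ||v||^2 = 12; deficit = 225/29

Write each e_j = u_j / sqrt(<u_j, u_j>) where u_j is the displayed integer vector. Then <v, e_j> = <v, u_j> / sqrt(<u_j, u_j>), so |<v, e_j>|^2 = <v, u_j>^2 / <u_j, u_j>.
Coefficients: <v, e_1> = 2/sqrt(4), <v, e_2> = -2/sqrt(20), <v, e_3> = 42/sqrt(580).
Square and sum: Σ |<v, e_j>|^2 = 123/29.
Compute ||v||^2 = v·v = 12.
Deficit = 12 − 123/29 = 225/29 ≥ 0, confirming Bessel's inequality. (The deficit equals ||v − Σ <v,e_j> e_j||^2, the squared distance from v to span{e_j}.)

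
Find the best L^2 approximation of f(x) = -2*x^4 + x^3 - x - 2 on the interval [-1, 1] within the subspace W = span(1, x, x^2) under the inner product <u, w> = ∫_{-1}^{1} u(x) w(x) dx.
g(x) = -12*x^2/7 - 2*x/5 - 64/35

The best approximation g ∈ W is the orthogonal projection of f onto W. Writing g = a_0 + a_1 x + a_2 x^2, the coefficients solve the normal equations G · a = b where
  G_{ij} = <φ_i, φ_j> and b_i = <f, φ_i>, with φ_0 = 1, φ_1 = x, φ_2 = x^2.
G =
  [2, 0, 2/3]
  [0, 2/3, 0]
  [2/3, 0, 2/5],
b = (-24/5, -4/15, -40/21).
Solving gives a_0 = -64/35, a_1 = -2/5, a_2 = -12/7, so
  g(x) = -12*x^2/7 - 2*x/5 - 64/35.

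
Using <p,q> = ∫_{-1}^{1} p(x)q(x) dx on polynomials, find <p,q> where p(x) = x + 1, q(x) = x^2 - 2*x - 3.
<p,q> = -20/3

Expand the product: p(x)·q(x) = x^3 - x^2 - 5*x - 3.
∫_{-1}^{1} of each monomial x^k gives [2/(k+1) if k even, 0 if k odd]. Integrating term-by-term (or equivalently evaluating the antiderivative F(x) = x^4/4 - x^3/3 - 5*x^2/2 - 3*x at the endpoints):
  F(1) − F(−1) = -67/12 − (13/12) = -20/3.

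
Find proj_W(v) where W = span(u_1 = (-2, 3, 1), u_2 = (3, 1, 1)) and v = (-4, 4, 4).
proj_W(v) = (-268/75, 76/15, 124/75)

Set up U = [u_1 | ... | u_2] ∈ R^(3×2). The projector onto W = col(U) is P = U (U^T U)^(-1) U^T.
Compute U^T U =
  [14, -2]
  [-2, 11],
and U^T v = (24, -4).
Solve U^T U · c = U^T v for the coefficients: c = (128/75, -4/75). The projection is proj_W(v) = U c.
Check: (v - proj_W(v)) · u_1 = 0  (should be 0).
Check: (v - proj_W(v)) · u_2 = 0  (should be 0).
Result: proj_W(v) = (-268/75, 76/15, 124/75).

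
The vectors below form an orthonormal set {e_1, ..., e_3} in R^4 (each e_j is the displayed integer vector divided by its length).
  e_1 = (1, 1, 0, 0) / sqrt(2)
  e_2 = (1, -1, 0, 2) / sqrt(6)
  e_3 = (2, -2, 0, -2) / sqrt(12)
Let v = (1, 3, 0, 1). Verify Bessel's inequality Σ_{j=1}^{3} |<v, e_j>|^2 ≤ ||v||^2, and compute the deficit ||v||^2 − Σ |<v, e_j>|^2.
Σ |<v, e_j>|^2 = 11; ||v||^2 = 11; deficit = 0

Write each e_j = u_j / sqrt(<u_j, u_j>) where u_j is the displayed integer vector. Then <v, e_j> = <v, u_j> / sqrt(<u_j, u_j>), so |<v, e_j>|^2 = <v, u_j>^2 / <u_j, u_j>.
Coefficients: <v, e_1> = 4/sqrt(2), <v, e_2> = 0/sqrt(6), <v, e_3> = -6/sqrt(12).
Square and sum: Σ |<v, e_j>|^2 = 11.
Compute ||v||^2 = v·v = 11.
Deficit = 11 − 11 = 0 ≥ 0, confirming Bessel's inequality. (The deficit equals ||v − Σ <v,e_j> e_j||^2, the squared distance from v to span{e_j}.)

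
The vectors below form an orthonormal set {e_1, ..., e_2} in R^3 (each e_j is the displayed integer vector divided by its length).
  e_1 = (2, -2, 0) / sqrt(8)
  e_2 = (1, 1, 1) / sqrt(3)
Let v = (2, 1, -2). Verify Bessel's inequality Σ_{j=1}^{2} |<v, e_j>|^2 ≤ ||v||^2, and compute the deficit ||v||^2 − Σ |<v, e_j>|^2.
Σ |<v, e_j>|^2 = 5/6; ||v||^2 = 9; deficit = 49/6

Write each e_j = u_j / sqrt(<u_j, u_j>) where u_j is the displayed integer vector. Then <v, e_j> = <v, u_j> / sqrt(<u_j, u_j>), so |<v, e_j>|^2 = <v, u_j>^2 / <u_j, u_j>.
Coefficients: <v, e_1> = 2/sqrt(8), <v, e_2> = 1/sqrt(3).
Square and sum: Σ |<v, e_j>|^2 = 5/6.
Compute ||v||^2 = v·v = 9.
Deficit = 9 − 5/6 = 49/6 ≥ 0, confirming Bessel's inequality. (The deficit equals ||v − Σ <v,e_j> e_j||^2, the squared distance from v to span{e_j}.)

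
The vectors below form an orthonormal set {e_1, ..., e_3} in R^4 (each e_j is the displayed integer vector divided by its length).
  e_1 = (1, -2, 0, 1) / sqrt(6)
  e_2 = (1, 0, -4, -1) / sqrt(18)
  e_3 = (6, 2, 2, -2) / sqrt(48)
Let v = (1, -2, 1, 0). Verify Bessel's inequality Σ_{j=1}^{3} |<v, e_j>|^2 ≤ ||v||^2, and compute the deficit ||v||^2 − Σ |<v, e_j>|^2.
Σ |<v, e_j>|^2 = 5; ||v||^2 = 6; deficit = 1

Write each e_j = u_j / sqrt(<u_j, u_j>) where u_j is the displayed integer vector. Then <v, e_j> = <v, u_j> / sqrt(<u_j, u_j>), so |<v, e_j>|^2 = <v, u_j>^2 / <u_j, u_j>.
Coefficients: <v, e_1> = 5/sqrt(6), <v, e_2> = -3/sqrt(18), <v, e_3> = 4/sqrt(48).
Square and sum: Σ |<v, e_j>|^2 = 5.
Compute ||v||^2 = v·v = 6.
Deficit = 6 − 5 = 1 ≥ 0, confirming Bessel's inequality. (The deficit equals ||v − Σ <v,e_j> e_j||^2, the squared distance from v to span{e_j}.)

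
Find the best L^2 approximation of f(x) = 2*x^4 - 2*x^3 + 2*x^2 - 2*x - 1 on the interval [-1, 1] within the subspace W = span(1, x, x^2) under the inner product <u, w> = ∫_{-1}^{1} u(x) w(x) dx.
g(x) = 26*x^2/7 - 16*x/5 - 41/35

The best approximation g ∈ W is the orthogonal projection of f onto W. Writing g = a_0 + a_1 x + a_2 x^2, the coefficients solve the normal equations G · a = b where
  G_{ij} = <φ_i, φ_j> and b_i = <f, φ_i>, with φ_0 = 1, φ_1 = x, φ_2 = x^2.
G =
  [2, 0, 2/3]
  [0, 2/3, 0]
  [2/3, 0, 2/5],
b = (2/15, -32/15, 74/105).
Solving gives a_0 = -41/35, a_1 = -16/5, a_2 = 26/7, so
  g(x) = 26*x^2/7 - 16*x/5 - 41/35.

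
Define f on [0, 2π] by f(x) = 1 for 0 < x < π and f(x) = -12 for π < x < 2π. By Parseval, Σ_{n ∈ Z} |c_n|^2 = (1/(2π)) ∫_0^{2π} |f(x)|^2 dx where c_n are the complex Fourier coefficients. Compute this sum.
Σ |c_n|^2 = 145/2

Parseval equates the L^2 energy of f (normalised by 1/(2π)) with the ℓ^2 sum of its Fourier coefficients: (1/(2π)) ∫_0^{2π} |f|^2 = Σ |c_n|^2.
Compute the left side: (1/(2π)) [∫_0^π 1^2 dx + ∫_π^{2π} (-12)^2 dx] = (1/(2π)) · (1π + 144π) = (1 + 144)/2 = 145/2.
So Σ_{n ∈ Z} |c_n|^2 = 145/2.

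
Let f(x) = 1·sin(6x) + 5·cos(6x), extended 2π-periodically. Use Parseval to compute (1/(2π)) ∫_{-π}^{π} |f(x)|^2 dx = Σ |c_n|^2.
Σ |c_n|^2 = 13

Expand |f|^2 and use orthogonality of {sin(nx), cos(mx)} on [-π, π]:
  ∫_{-π}^{π} sin(nx)^2 dx = π, ∫ cos(mx)^2 dx = π, and cross terms integrate to 0.
So ∫_{-π}^{π} f(x)^2 dx = 1^2 · π + 5^2 · π = (1 + 25)π.
Divide by 2π: (1 + 25)/2 = 13.
By Parseval, this equals Σ |c_n|^2.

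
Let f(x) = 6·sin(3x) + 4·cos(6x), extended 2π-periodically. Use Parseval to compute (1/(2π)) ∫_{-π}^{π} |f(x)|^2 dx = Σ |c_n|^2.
Σ |c_n|^2 = 26

Expand |f|^2 and use orthogonality of {sin(nx), cos(mx)} on [-π, π]:
  ∫_{-π}^{π} sin(nx)^2 dx = π, ∫ cos(mx)^2 dx = π, and cross terms integrate to 0.
So ∫_{-π}^{π} f(x)^2 dx = 6^2 · π + 4^2 · π = (36 + 16)π.
Divide by 2π: (36 + 16)/2 = 26.
By Parseval, this equals Σ |c_n|^2.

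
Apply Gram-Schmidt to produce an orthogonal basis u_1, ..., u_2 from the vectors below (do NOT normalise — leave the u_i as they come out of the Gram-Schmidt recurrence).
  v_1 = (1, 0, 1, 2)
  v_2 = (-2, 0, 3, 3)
Orthogonal basis:
  u_1 = (1, 0, 1, 2)
  u_2 = (-19/6, 0, 11/6, 2/3)

Apply the Gram-Schmidt recurrence
  u_1 = v_1
  u_i = v_i − Σ_{j<i} ((v_i · u_j) / (u_j · u_j)) · u_j.

Step by step this gives:
  u_1 = (1, 0, 1, 2)
  u_2 = (-19/6, 0, 11/6, 2/3)

Orthogonality check:
  u_2 · u_1 = 0 (should be 0)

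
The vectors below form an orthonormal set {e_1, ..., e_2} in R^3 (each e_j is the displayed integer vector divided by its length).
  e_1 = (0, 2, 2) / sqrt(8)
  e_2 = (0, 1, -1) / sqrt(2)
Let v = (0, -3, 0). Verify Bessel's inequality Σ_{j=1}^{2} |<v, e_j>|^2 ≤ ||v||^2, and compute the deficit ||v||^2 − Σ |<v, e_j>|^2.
Σ |<v, e_j>|^2 = 9; ||v||^2 = 9; deficit = 0

Write each e_j = u_j / sqrt(<u_j, u_j>) where u_j is the displayed integer vector. Then <v, e_j> = <v, u_j> / sqrt(<u_j, u_j>), so |<v, e_j>|^2 = <v, u_j>^2 / <u_j, u_j>.
Coefficients: <v, e_1> = -6/sqrt(8), <v, e_2> = -3/sqrt(2).
Square and sum: Σ |<v, e_j>|^2 = 9.
Compute ||v||^2 = v·v = 9.
Deficit = 9 − 9 = 0 ≥ 0, confirming Bessel's inequality. (The deficit equals ||v − Σ <v,e_j> e_j||^2, the squared distance from v to span{e_j}.)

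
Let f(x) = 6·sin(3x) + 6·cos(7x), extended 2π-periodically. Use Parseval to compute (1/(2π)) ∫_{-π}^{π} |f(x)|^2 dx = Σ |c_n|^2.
Σ |c_n|^2 = 36

Expand |f|^2 and use orthogonality of {sin(nx), cos(mx)} on [-π, π]:
  ∫_{-π}^{π} sin(nx)^2 dx = π, ∫ cos(mx)^2 dx = π, and cross terms integrate to 0.
So ∫_{-π}^{π} f(x)^2 dx = 6^2 · π + 6^2 · π = (36 + 36)π.
Divide by 2π: (36 + 36)/2 = 36.
By Parseval, this equals Σ |c_n|^2.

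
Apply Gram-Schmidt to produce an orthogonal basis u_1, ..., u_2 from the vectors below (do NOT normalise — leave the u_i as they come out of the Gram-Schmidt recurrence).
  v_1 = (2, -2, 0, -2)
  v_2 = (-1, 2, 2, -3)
Orthogonal basis:
  u_1 = (2, -2, 0, -2)
  u_2 = (-1, 2, 2, -3)

Apply the Gram-Schmidt recurrence
  u_1 = v_1
  u_i = v_i − Σ_{j<i} ((v_i · u_j) / (u_j · u_j)) · u_j.

Step by step this gives:
  u_1 = (2, -2, 0, -2)
  u_2 = (-1, 2, 2, -3)

Orthogonality check:
  u_2 · u_1 = 0 (should be 0)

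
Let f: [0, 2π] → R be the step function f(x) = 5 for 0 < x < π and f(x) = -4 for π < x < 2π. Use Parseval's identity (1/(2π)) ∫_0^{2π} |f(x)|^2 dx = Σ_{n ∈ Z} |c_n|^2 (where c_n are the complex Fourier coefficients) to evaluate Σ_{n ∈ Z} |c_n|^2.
Σ |c_n|^2 = 41/2

Parseval equates the L^2 energy of f (normalised by 1/(2π)) with the ℓ^2 sum of its Fourier coefficients: (1/(2π)) ∫_0^{2π} |f|^2 = Σ |c_n|^2.
Compute the left side: (1/(2π)) [∫_0^π 5^2 dx + ∫_π^{2π} (-4)^2 dx] = (1/(2π)) · (25π + 16π) = (25 + 16)/2 = 41/2.
So Σ_{n ∈ Z} |c_n|^2 = 41/2.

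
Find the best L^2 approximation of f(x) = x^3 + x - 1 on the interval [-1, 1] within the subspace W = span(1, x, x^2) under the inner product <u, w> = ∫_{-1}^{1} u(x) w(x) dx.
g(x) = 8*x/5 - 1

The best approximation g ∈ W is the orthogonal projection of f onto W. Writing g = a_0 + a_1 x + a_2 x^2, the coefficients solve the normal equations G · a = b where
  G_{ij} = <φ_i, φ_j> and b_i = <f, φ_i>, with φ_0 = 1, φ_1 = x, φ_2 = x^2.
G =
  [2, 0, 2/3]
  [0, 2/3, 0]
  [2/3, 0, 2/5],
b = (-2, 16/15, -2/3).
Solving gives a_0 = -1, a_1 = 8/5, a_2 = 0, so
  g(x) = 8*x/5 - 1.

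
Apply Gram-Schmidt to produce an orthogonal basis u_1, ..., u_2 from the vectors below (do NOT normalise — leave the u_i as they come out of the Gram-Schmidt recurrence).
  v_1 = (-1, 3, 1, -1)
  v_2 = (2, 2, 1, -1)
Orthogonal basis:
  u_1 = (-1, 3, 1, -1)
  u_2 = (5/2, 1/2, 1/2, -1/2)

Apply the Gram-Schmidt recurrence
  u_1 = v_1
  u_i = v_i − Σ_{j<i} ((v_i · u_j) / (u_j · u_j)) · u_j.

Step by step this gives:
  u_1 = (-1, 3, 1, -1)
  u_2 = (5/2, 1/2, 1/2, -1/2)

Orthogonality check:
  u_2 · u_1 = 0 (should be 0)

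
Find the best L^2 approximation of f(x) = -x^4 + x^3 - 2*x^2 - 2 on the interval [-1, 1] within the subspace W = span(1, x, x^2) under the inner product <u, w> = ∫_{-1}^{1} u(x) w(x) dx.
g(x) = -20*x^2/7 + 3*x/5 - 67/35

The best approximation g ∈ W is the orthogonal projection of f onto W. Writing g = a_0 + a_1 x + a_2 x^2, the coefficients solve the normal equations G · a = b where
  G_{ij} = <φ_i, φ_j> and b_i = <f, φ_i>, with φ_0 = 1, φ_1 = x, φ_2 = x^2.
G =
  [2, 0, 2/3]
  [0, 2/3, 0]
  [2/3, 0, 2/5],
b = (-86/15, 2/5, -254/105).
Solving gives a_0 = -67/35, a_1 = 3/5, a_2 = -20/7, so
  g(x) = -20*x^2/7 + 3*x/5 - 67/35.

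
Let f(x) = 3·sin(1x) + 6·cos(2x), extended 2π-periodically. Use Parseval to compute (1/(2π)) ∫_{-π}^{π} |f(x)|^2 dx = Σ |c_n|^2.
Σ |c_n|^2 = 45/2

Expand |f|^2 and use orthogonality of {sin(nx), cos(mx)} on [-π, π]:
  ∫_{-π}^{π} sin(nx)^2 dx = π, ∫ cos(mx)^2 dx = π, and cross terms integrate to 0.
So ∫_{-π}^{π} f(x)^2 dx = 3^2 · π + 6^2 · π = (9 + 36)π.
Divide by 2π: (9 + 36)/2 = 45/2.
By Parseval, this equals Σ |c_n|^2.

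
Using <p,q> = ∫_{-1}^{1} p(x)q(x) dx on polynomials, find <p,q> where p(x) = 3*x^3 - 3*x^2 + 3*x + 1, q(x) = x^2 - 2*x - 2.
<p,q> = -104/15

Expand the product: p(x)·q(x) = 3*x^5 - 9*x^4 + 3*x^3 + x^2 - 8*x - 2.
∫_{-1}^{1} of each monomial x^k gives [2/(k+1) if k even, 0 if k odd]. Integrating term-by-term (or equivalently evaluating the antiderivative F(x) = x^6/2 - 9*x^5/5 + 3*x^4/4 + x^3/3 - 4*x^2 - 2*x at the endpoints):
  F(1) − F(−1) = -373/60 − (43/60) = -104/15.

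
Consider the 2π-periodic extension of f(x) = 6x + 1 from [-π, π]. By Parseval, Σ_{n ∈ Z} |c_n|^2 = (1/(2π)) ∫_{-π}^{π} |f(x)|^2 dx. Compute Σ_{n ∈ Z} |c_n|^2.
Σ |c_n|^2 = 12π^2 + 1

Expand and integrate term by term over [-π, π]:
  ∫ (6x)^2 dx = 36·(2π^3/3); ∫ 2·6·(1)·x dx = 0 (odd integrand); ∫ 1^2 dx = 1·2π.
So (1/(2π)) ∫_{-π}^{π} (6x + 1)^2 dx = 36π^2/3 + 1 = 12π^2 + 1.
Parseval ⇒ Σ |c_n|^2 = 12π^2 + 1.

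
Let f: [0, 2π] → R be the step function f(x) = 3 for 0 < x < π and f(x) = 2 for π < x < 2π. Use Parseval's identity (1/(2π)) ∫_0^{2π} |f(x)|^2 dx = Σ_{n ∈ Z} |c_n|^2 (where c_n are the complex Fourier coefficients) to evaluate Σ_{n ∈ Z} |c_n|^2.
Σ |c_n|^2 = 13/2

Parseval equates the L^2 energy of f (normalised by 1/(2π)) with the ℓ^2 sum of its Fourier coefficients: (1/(2π)) ∫_0^{2π} |f|^2 = Σ |c_n|^2.
Compute the left side: (1/(2π)) [∫_0^π 3^2 dx + ∫_π^{2π} 2^2 dx] = (1/(2π)) · (9π + 4π) = (9 + 4)/2 = 13/2.
So Σ_{n ∈ Z} |c_n|^2 = 13/2.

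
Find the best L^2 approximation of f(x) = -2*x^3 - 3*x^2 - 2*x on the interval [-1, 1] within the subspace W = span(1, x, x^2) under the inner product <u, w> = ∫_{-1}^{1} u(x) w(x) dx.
g(x) = -3*x^2 - 16*x/5

The best approximation g ∈ W is the orthogonal projection of f onto W. Writing g = a_0 + a_1 x + a_2 x^2, the coefficients solve the normal equations G · a = b where
  G_{ij} = <φ_i, φ_j> and b_i = <f, φ_i>, with φ_0 = 1, φ_1 = x, φ_2 = x^2.
G =
  [2, 0, 2/3]
  [0, 2/3, 0]
  [2/3, 0, 2/5],
b = (-2, -32/15, -6/5).
Solving gives a_0 = 0, a_1 = -16/5, a_2 = -3, so
  g(x) = -3*x^2 - 16*x/5.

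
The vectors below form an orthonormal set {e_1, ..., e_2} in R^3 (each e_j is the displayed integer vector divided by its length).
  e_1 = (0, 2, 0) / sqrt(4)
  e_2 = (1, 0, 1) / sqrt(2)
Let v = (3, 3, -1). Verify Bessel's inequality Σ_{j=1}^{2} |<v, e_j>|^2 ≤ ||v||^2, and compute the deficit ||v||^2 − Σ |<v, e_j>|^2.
Σ |<v, e_j>|^2 = 11; ||v||^2 = 19; deficit = 8

Write each e_j = u_j / sqrt(<u_j, u_j>) where u_j is the displayed integer vector. Then <v, e_j> = <v, u_j> / sqrt(<u_j, u_j>), so |<v, e_j>|^2 = <v, u_j>^2 / <u_j, u_j>.
Coefficients: <v, e_1> = 6/sqrt(4), <v, e_2> = 2/sqrt(2).
Square and sum: Σ |<v, e_j>|^2 = 11.
Compute ||v||^2 = v·v = 19.
Deficit = 19 − 11 = 8 ≥ 0, confirming Bessel's inequality. (The deficit equals ||v − Σ <v,e_j> e_j||^2, the squared distance from v to span{e_j}.)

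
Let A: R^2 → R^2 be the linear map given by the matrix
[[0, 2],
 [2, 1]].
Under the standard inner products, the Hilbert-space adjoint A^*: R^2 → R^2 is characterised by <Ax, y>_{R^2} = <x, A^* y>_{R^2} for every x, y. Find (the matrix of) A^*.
A^* = A^T =
[[0, 2],
 [2, 1]]

For real matrices with standard dot products, the defining identity <Ax, y> = <x, A^* y> gives (Ax)^T y = x^T (A^*) y, i.e. x^T A^T y = x^T (A^*) y. Since this holds for all x, y, we must have A^* = A^T. Therefore
A^* =
[[0, 2],
 [2, 1]].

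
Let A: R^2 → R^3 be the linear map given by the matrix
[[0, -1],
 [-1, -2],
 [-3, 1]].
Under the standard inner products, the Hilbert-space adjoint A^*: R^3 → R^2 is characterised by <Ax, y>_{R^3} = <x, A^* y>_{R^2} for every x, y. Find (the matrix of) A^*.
A^* = A^T =
[[0, -1, -3],
 [-1, -2, 1]]

For real matrices with standard dot products, the defining identity <Ax, y> = <x, A^* y> gives (Ax)^T y = x^T (A^*) y, i.e. x^T A^T y = x^T (A^*) y. Since this holds for all x, y, we must have A^* = A^T. Therefore
A^* =
[[0, -1, -3],
 [-1, -2, 1]].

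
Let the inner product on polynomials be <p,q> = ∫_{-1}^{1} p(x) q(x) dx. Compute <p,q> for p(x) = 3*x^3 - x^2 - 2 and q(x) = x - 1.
<p,q> = 88/15

Expand the product: p(x)·q(x) = 3*x^4 - 4*x^3 + x^2 - 2*x + 2.
∫_{-1}^{1} of each monomial x^k gives [2/(k+1) if k even, 0 if k odd]. Integrating term-by-term (or equivalently evaluating the antiderivative F(x) = 3*x^5/5 - x^4 + x^3/3 - x^2 + 2*x at the endpoints):
  F(1) − F(−1) = 14/15 − (-74/15) = 88/15.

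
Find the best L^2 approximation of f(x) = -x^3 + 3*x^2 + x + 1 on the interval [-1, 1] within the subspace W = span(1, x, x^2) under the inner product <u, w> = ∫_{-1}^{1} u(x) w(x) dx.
g(x) = 3*x^2 + 2*x/5 + 1

The best approximation g ∈ W is the orthogonal projection of f onto W. Writing g = a_0 + a_1 x + a_2 x^2, the coefficients solve the normal equations G · a = b where
  G_{ij} = <φ_i, φ_j> and b_i = <f, φ_i>, with φ_0 = 1, φ_1 = x, φ_2 = x^2.
G =
  [2, 0, 2/3]
  [0, 2/3, 0]
  [2/3, 0, 2/5],
b = (4, 4/15, 28/15).
Solving gives a_0 = 1, a_1 = 2/5, a_2 = 3, so
  g(x) = 3*x^2 + 2*x/5 + 1.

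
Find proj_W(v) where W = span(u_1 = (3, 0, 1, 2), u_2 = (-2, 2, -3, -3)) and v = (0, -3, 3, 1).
proj_W(v) = (-66/139, -354/139, 391/139, 251/139)

Set up U = [u_1 | ... | u_2] ∈ R^(4×2). The projector onto W = col(U) is P = U (U^T U)^(-1) U^T.
Compute U^T U =
  [14, -15]
  [-15, 26],
and U^T v = (5, -18).
Solve U^T U · c = U^T v for the coefficients: c = (-140/139, -177/139). The projection is proj_W(v) = U c.
Check: (v - proj_W(v)) · u_1 = 0  (should be 0).
Check: (v - proj_W(v)) · u_2 = 0  (should be 0).
Result: proj_W(v) = (-66/139, -354/139, 391/139, 251/139).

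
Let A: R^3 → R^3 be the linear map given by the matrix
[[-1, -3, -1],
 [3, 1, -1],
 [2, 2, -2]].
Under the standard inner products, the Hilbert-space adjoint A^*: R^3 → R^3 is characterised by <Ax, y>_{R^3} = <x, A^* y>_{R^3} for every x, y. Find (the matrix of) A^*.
A^* = A^T =
[[-1, 3, 2],
 [-3, 1, 2],
 [-1, -1, -2]]

For real matrices with standard dot products, the defining identity <Ax, y> = <x, A^* y> gives (Ax)^T y = x^T (A^*) y, i.e. x^T A^T y = x^T (A^*) y. Since this holds for all x, y, we must have A^* = A^T. Therefore
A^* =
[[-1, 3, 2],
 [-3, 1, 2],
 [-1, -1, -2]].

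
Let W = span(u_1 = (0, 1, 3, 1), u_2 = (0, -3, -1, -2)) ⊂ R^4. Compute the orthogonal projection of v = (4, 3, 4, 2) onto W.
proj_W(v) = (0, 17/6, 119/30, 34/15)

Set up U = [u_1 | ... | u_2] ∈ R^(4×2). The projector onto W = col(U) is P = U (U^T U)^(-1) U^T.
Compute U^T U =
  [11, -8]
  [-8, 14],
and U^T v = (17, -17).
Solve U^T U · c = U^T v for the coefficients: c = (17/15, -17/30). The projection is proj_W(v) = U c.
Check: (v - proj_W(v)) · u_1 = 0  (should be 0).
Check: (v - proj_W(v)) · u_2 = 0  (should be 0).
Result: proj_W(v) = (0, 17/6, 119/30, 34/15).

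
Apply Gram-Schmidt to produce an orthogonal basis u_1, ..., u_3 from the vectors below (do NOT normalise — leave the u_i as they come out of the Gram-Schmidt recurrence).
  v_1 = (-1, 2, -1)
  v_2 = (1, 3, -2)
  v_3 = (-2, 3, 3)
Orthogonal basis:
  u_1 = (-1, 2, -1)
  u_2 = (13/6, 2/3, -5/6)
  u_3 = (22/35, 66/35, 22/7)

Apply the Gram-Schmidt recurrence
  u_1 = v_1
  u_i = v_i − Σ_{j<i} ((v_i · u_j) / (u_j · u_j)) · u_j.

Step by step this gives:
  u_1 = (-1, 2, -1)
  u_2 = (13/6, 2/3, -5/6)
  u_3 = (22/35, 66/35, 22/7)

Orthogonality check:
  u_2 · u_1 = 0 (should be 0)
  u_3 · u_1 = 0 (should be 0)
  u_3 · u_2 = 0 (should be 0)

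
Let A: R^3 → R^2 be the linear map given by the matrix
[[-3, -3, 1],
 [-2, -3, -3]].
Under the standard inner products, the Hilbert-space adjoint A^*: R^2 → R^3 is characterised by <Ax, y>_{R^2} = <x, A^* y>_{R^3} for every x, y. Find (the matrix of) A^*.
A^* = A^T =
[[-3, -2],
 [-3, -3],
 [1, -3]]

For real matrices with standard dot products, the defining identity <Ax, y> = <x, A^* y> gives (Ax)^T y = x^T (A^*) y, i.e. x^T A^T y = x^T (A^*) y. Since this holds for all x, y, we must have A^* = A^T. Therefore
A^* =
[[-3, -2],
 [-3, -3],
 [1, -3]].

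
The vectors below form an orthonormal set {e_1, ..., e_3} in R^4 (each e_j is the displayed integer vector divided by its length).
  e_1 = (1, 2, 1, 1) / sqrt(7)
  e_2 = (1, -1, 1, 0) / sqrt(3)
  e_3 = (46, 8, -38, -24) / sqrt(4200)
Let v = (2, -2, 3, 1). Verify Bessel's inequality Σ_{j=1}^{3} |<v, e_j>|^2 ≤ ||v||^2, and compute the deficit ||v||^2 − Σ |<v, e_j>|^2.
Σ |<v, e_j>|^2 = 891/50; ||v||^2 = 18; deficit = 9/50

Write each e_j = u_j / sqrt(<u_j, u_j>) where u_j is the displayed integer vector. Then <v, e_j> = <v, u_j> / sqrt(<u_j, u_j>), so |<v, e_j>|^2 = <v, u_j>^2 / <u_j, u_j>.
Coefficients: <v, e_1> = 2/sqrt(7), <v, e_2> = 7/sqrt(3), <v, e_3> = -62/sqrt(4200).
Square and sum: Σ |<v, e_j>|^2 = 891/50.
Compute ||v||^2 = v·v = 18.
Deficit = 18 − 891/50 = 9/50 ≥ 0, confirming Bessel's inequality. (The deficit equals ||v − Σ <v,e_j> e_j||^2, the squared distance from v to span{e_j}.)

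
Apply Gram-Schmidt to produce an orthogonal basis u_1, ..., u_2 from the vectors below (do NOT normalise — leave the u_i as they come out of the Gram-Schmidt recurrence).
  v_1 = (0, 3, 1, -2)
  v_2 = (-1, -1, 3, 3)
Orthogonal basis:
  u_1 = (0, 3, 1, -2)
  u_2 = (-1, 2/7, 24/7, 15/7)

Apply the Gram-Schmidt recurrence
  u_1 = v_1
  u_i = v_i − Σ_{j<i} ((v_i · u_j) / (u_j · u_j)) · u_j.

Step by step this gives:
  u_1 = (0, 3, 1, -2)
  u_2 = (-1, 2/7, 24/7, 15/7)

Orthogonality check:
  u_2 · u_1 = 0 (should be 0)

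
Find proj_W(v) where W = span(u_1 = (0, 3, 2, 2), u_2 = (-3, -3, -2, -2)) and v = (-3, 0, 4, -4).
proj_W(v) = (-3, 0, 0, 0)

Set up U = [u_1 | ... | u_2] ∈ R^(4×2). The projector onto W = col(U) is P = U (U^T U)^(-1) U^T.
Compute U^T U =
  [17, -17]
  [-17, 26],
and U^T v = (0, 9).
Solve U^T U · c = U^T v for the coefficients: c = (1, 1). The projection is proj_W(v) = U c.
Check: (v - proj_W(v)) · u_1 = 0  (should be 0).
Check: (v - proj_W(v)) · u_2 = 0  (should be 0).
Result: proj_W(v) = (-3, 0, 0, 0).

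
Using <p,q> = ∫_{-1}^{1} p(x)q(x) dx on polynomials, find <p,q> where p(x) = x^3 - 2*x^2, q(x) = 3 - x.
<p,q> = -22/5

Expand the product: p(x)·q(x) = -x^4 + 5*x^3 - 6*x^2.
∫_{-1}^{1} of each monomial x^k gives [2/(k+1) if k even, 0 if k odd]. Integrating term-by-term (or equivalently evaluating the antiderivative F(x) = -x^5/5 + 5*x^4/4 - 2*x^3 at the endpoints):
  F(1) − F(−1) = -19/20 − (69/20) = -22/5.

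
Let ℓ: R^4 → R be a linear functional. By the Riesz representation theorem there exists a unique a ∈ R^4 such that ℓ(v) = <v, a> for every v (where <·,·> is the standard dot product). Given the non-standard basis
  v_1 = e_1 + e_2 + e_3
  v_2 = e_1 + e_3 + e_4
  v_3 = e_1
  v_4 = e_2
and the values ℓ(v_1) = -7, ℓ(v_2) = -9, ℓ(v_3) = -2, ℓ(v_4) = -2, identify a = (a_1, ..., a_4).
a = (-2, -2, -3, -4)

Write a = (a_1, ..., a_4) in the standard basis. For each basis vector v_i, ℓ(v_i) = <v_i, a> is a linear equation in the a_j's. Collect the n equations into a matrix system V a = ℓ, where row i of V is v_i (expressed in the standard basis). Since V is invertible (lower-triangular with 1s on the diagonal, up to permutation), solve by back-substitution:
  V =
[[1, 1, 1, 0],
 [1, 0, 1, 1],
 [1, 0, 0, 0],
 [0, 1, 0, 0]]
  V a = (-7, -9, -2, -2)
Solving gives a = (-2, -2, -3, -4).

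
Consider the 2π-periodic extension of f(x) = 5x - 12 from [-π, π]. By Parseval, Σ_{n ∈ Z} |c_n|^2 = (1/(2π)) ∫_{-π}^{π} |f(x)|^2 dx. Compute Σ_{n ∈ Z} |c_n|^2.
Σ |c_n|^2 = 25π^2/3 + 144

Expand and integrate term by term over [-π, π]:
  ∫ (5x)^2 dx = 25·(2π^3/3); ∫ 2·5·(-12)·x dx = 0 (odd integrand); ∫ (-12)^2 dx = 144·2π.
So (1/(2π)) ∫_{-π}^{π} (5x - 12)^2 dx = 25π^2/3 + 144 = 25π^2/3 + 144.
Parseval ⇒ Σ |c_n|^2 = 25π^2/3 + 144.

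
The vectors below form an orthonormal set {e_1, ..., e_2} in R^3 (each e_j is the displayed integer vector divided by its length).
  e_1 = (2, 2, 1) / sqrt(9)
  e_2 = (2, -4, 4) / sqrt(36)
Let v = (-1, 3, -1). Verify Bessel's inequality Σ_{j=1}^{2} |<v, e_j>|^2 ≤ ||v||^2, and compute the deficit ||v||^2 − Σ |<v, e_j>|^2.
Σ |<v, e_j>|^2 = 10; ||v||^2 = 11; deficit = 1

Write each e_j = u_j / sqrt(<u_j, u_j>) where u_j is the displayed integer vector. Then <v, e_j> = <v, u_j> / sqrt(<u_j, u_j>), so |<v, e_j>|^2 = <v, u_j>^2 / <u_j, u_j>.
Coefficients: <v, e_1> = 3/sqrt(9), <v, e_2> = -18/sqrt(36).
Square and sum: Σ |<v, e_j>|^2 = 10.
Compute ||v||^2 = v·v = 11.
Deficit = 11 − 10 = 1 ≥ 0, confirming Bessel's inequality. (The deficit equals ||v − Σ <v,e_j> e_j||^2, the squared distance from v to span{e_j}.)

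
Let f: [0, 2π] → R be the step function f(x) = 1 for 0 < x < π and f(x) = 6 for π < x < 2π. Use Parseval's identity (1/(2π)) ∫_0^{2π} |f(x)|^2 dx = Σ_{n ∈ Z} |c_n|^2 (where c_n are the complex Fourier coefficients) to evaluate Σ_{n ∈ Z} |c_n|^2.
Σ |c_n|^2 = 37/2

Parseval equates the L^2 energy of f (normalised by 1/(2π)) with the ℓ^2 sum of its Fourier coefficients: (1/(2π)) ∫_0^{2π} |f|^2 = Σ |c_n|^2.
Compute the left side: (1/(2π)) [∫_0^π 1^2 dx + ∫_π^{2π} 6^2 dx] = (1/(2π)) · (1π + 36π) = (1 + 36)/2 = 37/2.
So Σ_{n ∈ Z} |c_n|^2 = 37/2.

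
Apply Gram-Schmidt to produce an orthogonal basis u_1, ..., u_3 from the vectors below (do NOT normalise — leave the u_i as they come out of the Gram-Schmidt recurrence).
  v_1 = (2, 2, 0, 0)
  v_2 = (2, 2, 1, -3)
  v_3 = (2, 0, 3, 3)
Orthogonal basis:
  u_1 = (2, 2, 0, 0)
  u_2 = (0, 0, 1, -3)
  u_3 = (1, -1, 18/5, 6/5)

Apply the Gram-Schmidt recurrence
  u_1 = v_1
  u_i = v_i − Σ_{j<i} ((v_i · u_j) / (u_j · u_j)) · u_j.

Step by step this gives:
  u_1 = (2, 2, 0, 0)
  u_2 = (0, 0, 1, -3)
  u_3 = (1, -1, 18/5, 6/5)

Orthogonality check:
  u_2 · u_1 = 0 (should be 0)
  u_3 · u_1 = 0 (should be 0)
  u_3 · u_2 = 0 (should be 0)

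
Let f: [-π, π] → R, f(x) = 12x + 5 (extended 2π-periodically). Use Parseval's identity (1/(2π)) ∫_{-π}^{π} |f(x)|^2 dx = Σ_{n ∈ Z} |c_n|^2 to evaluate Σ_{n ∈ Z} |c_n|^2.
Σ |c_n|^2 = 48π^2 + 25

Expand and integrate term by term over [-π, π]:
  ∫ (12x)^2 dx = 144·(2π^3/3); ∫ 2·12·(5)·x dx = 0 (odd integrand); ∫ 5^2 dx = 25·2π.
So (1/(2π)) ∫_{-π}^{π} (12x + 5)^2 dx = 144π^2/3 + 25 = 48π^2 + 25.
Parseval ⇒ Σ |c_n|^2 = 48π^2 + 25.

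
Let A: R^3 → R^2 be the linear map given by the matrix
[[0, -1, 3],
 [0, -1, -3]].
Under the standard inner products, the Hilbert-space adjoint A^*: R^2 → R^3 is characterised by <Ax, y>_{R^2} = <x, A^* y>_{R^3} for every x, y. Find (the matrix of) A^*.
A^* = A^T =
[[0, 0],
 [-1, -1],
 [3, -3]]

For real matrices with standard dot products, the defining identity <Ax, y> = <x, A^* y> gives (Ax)^T y = x^T (A^*) y, i.e. x^T A^T y = x^T (A^*) y. Since this holds for all x, y, we must have A^* = A^T. Therefore
A^* =
[[0, 0],
 [-1, -1],
 [3, -3]].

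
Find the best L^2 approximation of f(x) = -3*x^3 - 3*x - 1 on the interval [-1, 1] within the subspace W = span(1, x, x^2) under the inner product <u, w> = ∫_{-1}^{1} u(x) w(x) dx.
g(x) = -24*x/5 - 1

The best approximation g ∈ W is the orthogonal projection of f onto W. Writing g = a_0 + a_1 x + a_2 x^2, the coefficients solve the normal equations G · a = b where
  G_{ij} = <φ_i, φ_j> and b_i = <f, φ_i>, with φ_0 = 1, φ_1 = x, φ_2 = x^2.
G =
  [2, 0, 2/3]
  [0, 2/3, 0]
  [2/3, 0, 2/5],
b = (-2, -16/5, -2/3).
Solving gives a_0 = -1, a_1 = -24/5, a_2 = 0, so
  g(x) = -24*x/5 - 1.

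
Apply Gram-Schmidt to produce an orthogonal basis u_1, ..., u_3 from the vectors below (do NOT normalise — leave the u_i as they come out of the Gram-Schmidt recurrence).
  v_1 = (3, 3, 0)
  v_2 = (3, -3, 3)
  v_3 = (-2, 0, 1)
Orthogonal basis:
  u_1 = (3, 3, 0)
  u_2 = (3, -3, 3)
  u_3 = (-2/3, 2/3, 4/3)

Apply the Gram-Schmidt recurrence
  u_1 = v_1
  u_i = v_i − Σ_{j<i} ((v_i · u_j) / (u_j · u_j)) · u_j.

Step by step this gives:
  u_1 = (3, 3, 0)
  u_2 = (3, -3, 3)
  u_3 = (-2/3, 2/3, 4/3)

Orthogonality check:
  u_2 · u_1 = 0 (should be 0)
  u_3 · u_1 = 0 (should be 0)
  u_3 · u_2 = 0 (should be 0)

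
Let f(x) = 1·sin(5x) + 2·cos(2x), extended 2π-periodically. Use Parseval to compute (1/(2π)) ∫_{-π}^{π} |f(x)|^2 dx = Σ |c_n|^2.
Σ |c_n|^2 = 5/2

Expand |f|^2 and use orthogonality of {sin(nx), cos(mx)} on [-π, π]:
  ∫_{-π}^{π} sin(nx)^2 dx = π, ∫ cos(mx)^2 dx = π, and cross terms integrate to 0.
So ∫_{-π}^{π} f(x)^2 dx = 1^2 · π + 2^2 · π = (1 + 4)π.
Divide by 2π: (1 + 4)/2 = 5/2.
By Parseval, this equals Σ |c_n|^2.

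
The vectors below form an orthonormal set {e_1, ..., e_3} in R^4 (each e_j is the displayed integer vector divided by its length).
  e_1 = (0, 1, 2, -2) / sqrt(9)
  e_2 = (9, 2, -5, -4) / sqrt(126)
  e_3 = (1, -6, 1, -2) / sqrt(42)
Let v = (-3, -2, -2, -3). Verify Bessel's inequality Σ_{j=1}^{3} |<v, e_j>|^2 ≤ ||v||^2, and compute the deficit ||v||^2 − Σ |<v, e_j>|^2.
Σ |<v, e_j>|^2 = 14/3; ||v||^2 = 26; deficit = 64/3

Write each e_j = u_j / sqrt(<u_j, u_j>) where u_j is the displayed integer vector. Then <v, e_j> = <v, u_j> / sqrt(<u_j, u_j>), so |<v, e_j>|^2 = <v, u_j>^2 / <u_j, u_j>.
Coefficients: <v, e_1> = 0/sqrt(9), <v, e_2> = -9/sqrt(126), <v, e_3> = 13/sqrt(42).
Square and sum: Σ |<v, e_j>|^2 = 14/3.
Compute ||v||^2 = v·v = 26.
Deficit = 26 − 14/3 = 64/3 ≥ 0, confirming Bessel's inequality. (The deficit equals ||v − Σ <v,e_j> e_j||^2, the squared distance from v to span{e_j}.)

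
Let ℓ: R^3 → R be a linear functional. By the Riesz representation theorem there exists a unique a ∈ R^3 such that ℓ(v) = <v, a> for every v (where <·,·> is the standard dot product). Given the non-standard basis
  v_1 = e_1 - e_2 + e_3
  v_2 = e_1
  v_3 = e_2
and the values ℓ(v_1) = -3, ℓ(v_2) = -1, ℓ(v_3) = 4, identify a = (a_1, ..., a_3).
a = (-1, 4, 2)

Write a = (a_1, ..., a_3) in the standard basis. For each basis vector v_i, ℓ(v_i) = <v_i, a> is a linear equation in the a_j's. Collect the n equations into a matrix system V a = ℓ, where row i of V is v_i (expressed in the standard basis). Since V is invertible (lower-triangular with 1s on the diagonal, up to permutation), solve by back-substitution:
  V =
[[1, -1, 1],
 [1, 0, 0],
 [0, 1, 0]]
  V a = (-3, -1, 4)
Solving gives a = (-1, 4, 2).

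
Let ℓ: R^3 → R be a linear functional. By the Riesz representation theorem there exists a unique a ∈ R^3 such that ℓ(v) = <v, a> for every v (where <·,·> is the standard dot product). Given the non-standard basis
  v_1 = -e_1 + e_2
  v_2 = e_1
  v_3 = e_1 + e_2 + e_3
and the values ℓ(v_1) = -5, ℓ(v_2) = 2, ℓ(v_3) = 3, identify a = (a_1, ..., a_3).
a = (2, -3, 4)

Write a = (a_1, ..., a_3) in the standard basis. For each basis vector v_i, ℓ(v_i) = <v_i, a> is a linear equation in the a_j's. Collect the n equations into a matrix system V a = ℓ, where row i of V is v_i (expressed in the standard basis). Since V is invertible (lower-triangular with 1s on the diagonal, up to permutation), solve by back-substitution:
  V =
[[-1, 1, 0],
 [1, 0, 0],
 [1, 1, 1]]
  V a = (-5, 2, 3)
Solving gives a = (2, -3, 4).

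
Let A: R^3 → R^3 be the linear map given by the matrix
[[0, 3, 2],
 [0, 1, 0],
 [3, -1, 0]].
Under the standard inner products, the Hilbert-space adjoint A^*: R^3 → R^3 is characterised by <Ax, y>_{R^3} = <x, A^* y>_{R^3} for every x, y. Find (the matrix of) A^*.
A^* = A^T =
[[0, 0, 3],
 [3, 1, -1],
 [2, 0, 0]]

For real matrices with standard dot products, the defining identity <Ax, y> = <x, A^* y> gives (Ax)^T y = x^T (A^*) y, i.e. x^T A^T y = x^T (A^*) y. Since this holds for all x, y, we must have A^* = A^T. Therefore
A^* =
[[0, 0, 3],
 [3, 1, -1],
 [2, 0, 0]].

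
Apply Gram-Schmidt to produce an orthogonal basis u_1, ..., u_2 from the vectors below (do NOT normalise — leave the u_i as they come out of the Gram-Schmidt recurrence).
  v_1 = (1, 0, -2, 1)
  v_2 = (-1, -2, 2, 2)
Orthogonal basis:
  u_1 = (1, 0, -2, 1)
  u_2 = (-1/2, -2, 1, 5/2)

Apply the Gram-Schmidt recurrence
  u_1 = v_1
  u_i = v_i − Σ_{j<i} ((v_i · u_j) / (u_j · u_j)) · u_j.

Step by step this gives:
  u_1 = (1, 0, -2, 1)
  u_2 = (-1/2, -2, 1, 5/2)

Orthogonality check:
  u_2 · u_1 = 0 (should be 0)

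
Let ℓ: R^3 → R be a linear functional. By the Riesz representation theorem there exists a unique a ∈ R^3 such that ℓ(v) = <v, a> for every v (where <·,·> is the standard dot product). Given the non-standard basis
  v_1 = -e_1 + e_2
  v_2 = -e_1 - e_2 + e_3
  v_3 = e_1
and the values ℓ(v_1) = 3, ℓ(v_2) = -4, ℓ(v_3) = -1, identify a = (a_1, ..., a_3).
a = (-1, 2, -3)

Write a = (a_1, ..., a_3) in the standard basis. For each basis vector v_i, ℓ(v_i) = <v_i, a> is a linear equation in the a_j's. Collect the n equations into a matrix system V a = ℓ, where row i of V is v_i (expressed in the standard basis). Since V is invertible (lower-triangular with 1s on the diagonal, up to permutation), solve by back-substitution:
  V =
[[-1, 1, 0],
 [-1, -1, 1],
 [1, 0, 0]]
  V a = (3, -4, -1)
Solving gives a = (-1, 2, -3).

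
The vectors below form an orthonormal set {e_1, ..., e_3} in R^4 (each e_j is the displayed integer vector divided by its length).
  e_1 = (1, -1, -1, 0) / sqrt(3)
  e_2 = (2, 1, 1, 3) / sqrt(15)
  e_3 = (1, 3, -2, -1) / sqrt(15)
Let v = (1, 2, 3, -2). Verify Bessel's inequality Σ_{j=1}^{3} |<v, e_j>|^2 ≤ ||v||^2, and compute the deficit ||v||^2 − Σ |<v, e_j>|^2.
Σ |<v, e_j>|^2 = 6; ||v||^2 = 18; deficit = 12

Write each e_j = u_j / sqrt(<u_j, u_j>) where u_j is the displayed integer vector. Then <v, e_j> = <v, u_j> / sqrt(<u_j, u_j>), so |<v, e_j>|^2 = <v, u_j>^2 / <u_j, u_j>.
Coefficients: <v, e_1> = -4/sqrt(3), <v, e_2> = 1/sqrt(15), <v, e_3> = 3/sqrt(15).
Square and sum: Σ |<v, e_j>|^2 = 6.
Compute ||v||^2 = v·v = 18.
Deficit = 18 − 6 = 12 ≥ 0, confirming Bessel's inequality. (The deficit equals ||v − Σ <v,e_j> e_j||^2, the squared distance from v to span{e_j}.)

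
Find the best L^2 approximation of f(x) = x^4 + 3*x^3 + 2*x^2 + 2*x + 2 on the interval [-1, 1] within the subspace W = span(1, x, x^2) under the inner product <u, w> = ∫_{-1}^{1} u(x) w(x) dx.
g(x) = 20*x^2/7 + 19*x/5 + 67/35

The best approximation g ∈ W is the orthogonal projection of f onto W. Writing g = a_0 + a_1 x + a_2 x^2, the coefficients solve the normal equations G · a = b where
  G_{ij} = <φ_i, φ_j> and b_i = <f, φ_i>, with φ_0 = 1, φ_1 = x, φ_2 = x^2.
G =
  [2, 0, 2/3]
  [0, 2/3, 0]
  [2/3, 0, 2/5],
b = (86/15, 38/15, 254/105).
Solving gives a_0 = 67/35, a_1 = 19/5, a_2 = 20/7, so
  g(x) = 20*x^2/7 + 19*x/5 + 67/35.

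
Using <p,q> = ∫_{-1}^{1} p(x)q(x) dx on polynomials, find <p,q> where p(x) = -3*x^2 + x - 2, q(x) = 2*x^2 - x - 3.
<p,q> = 184/15

Expand the product: p(x)·q(x) = -6*x^4 + 5*x^3 + 4*x^2 - x + 6.
∫_{-1}^{1} of each monomial x^k gives [2/(k+1) if k even, 0 if k odd]. Integrating term-by-term (or equivalently evaluating the antiderivative F(x) = -6*x^5/5 + 5*x^4/4 + 4*x^3/3 - x^2/2 + 6*x at the endpoints):
  F(1) − F(−1) = 413/60 − (-323/60) = 184/15.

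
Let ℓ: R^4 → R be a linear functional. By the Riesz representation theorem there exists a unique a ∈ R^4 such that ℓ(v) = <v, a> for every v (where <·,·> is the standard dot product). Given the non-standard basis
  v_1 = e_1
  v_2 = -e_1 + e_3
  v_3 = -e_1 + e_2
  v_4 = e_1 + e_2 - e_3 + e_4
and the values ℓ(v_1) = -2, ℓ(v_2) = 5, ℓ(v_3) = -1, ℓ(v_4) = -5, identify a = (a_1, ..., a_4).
a = (-2, -3, 3, 3)

Write a = (a_1, ..., a_4) in the standard basis. For each basis vector v_i, ℓ(v_i) = <v_i, a> is a linear equation in the a_j's. Collect the n equations into a matrix system V a = ℓ, where row i of V is v_i (expressed in the standard basis). Since V is invertible (lower-triangular with 1s on the diagonal, up to permutation), solve by back-substitution:
  V =
[[1, 0, 0, 0],
 [-1, 0, 1, 0],
 [-1, 1, 0, 0],
 [1, 1, -1, 1]]
  V a = (-2, 5, -1, -5)
Solving gives a = (-2, -3, 3, 3).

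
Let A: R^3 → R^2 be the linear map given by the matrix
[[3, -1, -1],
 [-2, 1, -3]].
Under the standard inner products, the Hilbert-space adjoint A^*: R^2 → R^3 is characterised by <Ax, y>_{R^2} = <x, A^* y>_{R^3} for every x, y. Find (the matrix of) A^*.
A^* = A^T =
[[3, -2],
 [-1, 1],
 [-1, -3]]

For real matrices with standard dot products, the defining identity <Ax, y> = <x, A^* y> gives (Ax)^T y = x^T (A^*) y, i.e. x^T A^T y = x^T (A^*) y. Since this holds for all x, y, we must have A^* = A^T. Therefore
A^* =
[[3, -2],
 [-1, 1],
 [-1, -3]].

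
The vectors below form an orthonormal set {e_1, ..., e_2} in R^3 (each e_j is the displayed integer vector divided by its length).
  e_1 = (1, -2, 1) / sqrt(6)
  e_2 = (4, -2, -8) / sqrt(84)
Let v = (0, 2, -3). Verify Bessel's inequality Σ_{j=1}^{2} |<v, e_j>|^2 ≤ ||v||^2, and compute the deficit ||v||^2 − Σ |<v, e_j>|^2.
Σ |<v, e_j>|^2 = 181/14; ||v||^2 = 13; deficit = 1/14

Write each e_j = u_j / sqrt(<u_j, u_j>) where u_j is the displayed integer vector. Then <v, e_j> = <v, u_j> / sqrt(<u_j, u_j>), so |<v, e_j>|^2 = <v, u_j>^2 / <u_j, u_j>.
Coefficients: <v, e_1> = -7/sqrt(6), <v, e_2> = 20/sqrt(84).
Square and sum: Σ |<v, e_j>|^2 = 181/14.
Compute ||v||^2 = v·v = 13.
Deficit = 13 − 181/14 = 1/14 ≥ 0, confirming Bessel's inequality. (The deficit equals ||v − Σ <v,e_j> e_j||^2, the squared distance from v to span{e_j}.)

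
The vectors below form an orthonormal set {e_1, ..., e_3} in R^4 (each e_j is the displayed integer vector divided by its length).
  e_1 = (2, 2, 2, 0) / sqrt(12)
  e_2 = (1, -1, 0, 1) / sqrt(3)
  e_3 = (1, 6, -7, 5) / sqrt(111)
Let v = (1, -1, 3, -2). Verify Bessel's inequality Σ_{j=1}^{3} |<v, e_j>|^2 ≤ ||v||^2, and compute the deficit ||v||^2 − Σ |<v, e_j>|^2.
Σ |<v, e_j>|^2 = 543/37; ||v||^2 = 15; deficit = 12/37

Write each e_j = u_j / sqrt(<u_j, u_j>) where u_j is the displayed integer vector. Then <v, e_j> = <v, u_j> / sqrt(<u_j, u_j>), so |<v, e_j>|^2 = <v, u_j>^2 / <u_j, u_j>.
Coefficients: <v, e_1> = 6/sqrt(12), <v, e_2> = 0/sqrt(3), <v, e_3> = -36/sqrt(111).
Square and sum: Σ |<v, e_j>|^2 = 543/37.
Compute ||v||^2 = v·v = 15.
Deficit = 15 − 543/37 = 12/37 ≥ 0, confirming Bessel's inequality. (The deficit equals ||v − Σ <v,e_j> e_j||^2, the squared distance from v to span{e_j}.)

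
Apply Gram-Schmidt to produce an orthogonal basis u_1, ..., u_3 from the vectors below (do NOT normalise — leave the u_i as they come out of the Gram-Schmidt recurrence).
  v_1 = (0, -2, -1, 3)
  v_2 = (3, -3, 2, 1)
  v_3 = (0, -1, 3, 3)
Orthogonal basis:
  u_1 = (0, -2, -1, 3)
  u_2 = (3, -2, 5/2, -1/2)
  u_3 = (-16/13, 263/273, 695/273, 407/273)

Apply the Gram-Schmidt recurrence
  u_1 = v_1
  u_i = v_i − Σ_{j<i} ((v_i · u_j) / (u_j · u_j)) · u_j.

Step by step this gives:
  u_1 = (0, -2, -1, 3)
  u_2 = (3, -2, 5/2, -1/2)
  u_3 = (-16/13, 263/273, 695/273, 407/273)

Orthogonality check:
  u_2 · u_1 = 0 (should be 0)
  u_3 · u_1 = 0 (should be 0)
  u_3 · u_2 = 0 (should be 0)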